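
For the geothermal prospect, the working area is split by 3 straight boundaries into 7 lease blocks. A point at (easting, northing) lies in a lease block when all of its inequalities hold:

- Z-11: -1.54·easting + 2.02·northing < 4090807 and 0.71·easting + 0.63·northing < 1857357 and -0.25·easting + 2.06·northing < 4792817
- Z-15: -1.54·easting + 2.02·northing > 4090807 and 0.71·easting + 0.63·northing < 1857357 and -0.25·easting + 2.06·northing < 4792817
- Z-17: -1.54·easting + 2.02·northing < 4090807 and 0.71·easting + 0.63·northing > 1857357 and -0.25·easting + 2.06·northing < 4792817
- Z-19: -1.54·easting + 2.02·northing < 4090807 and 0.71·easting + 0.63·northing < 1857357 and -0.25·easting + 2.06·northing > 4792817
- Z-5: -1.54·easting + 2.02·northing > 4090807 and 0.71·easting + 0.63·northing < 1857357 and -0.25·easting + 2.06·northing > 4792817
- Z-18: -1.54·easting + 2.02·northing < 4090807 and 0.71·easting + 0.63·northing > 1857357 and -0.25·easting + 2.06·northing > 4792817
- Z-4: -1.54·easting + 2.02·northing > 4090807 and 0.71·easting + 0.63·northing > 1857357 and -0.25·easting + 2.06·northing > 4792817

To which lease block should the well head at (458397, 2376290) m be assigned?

-1.54·458397 + 2.02·2376290 = 4094174.420, which is > 4090807
0.71·458397 + 0.63·2376290 = 1822524.570, which is < 1857357
-0.25·458397 + 2.06·2376290 = 4780558.150, which is < 4792817
This sign pattern matches Z-15.

Z-15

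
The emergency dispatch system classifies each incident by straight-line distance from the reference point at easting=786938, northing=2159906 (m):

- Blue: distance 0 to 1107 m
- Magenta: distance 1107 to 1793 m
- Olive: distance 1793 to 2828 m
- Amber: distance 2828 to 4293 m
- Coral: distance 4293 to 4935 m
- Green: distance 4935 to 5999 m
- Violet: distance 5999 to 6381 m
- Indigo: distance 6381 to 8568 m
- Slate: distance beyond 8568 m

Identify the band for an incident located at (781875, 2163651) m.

Distance = √((781875−786938)² + (2163651−2159906)²) = √(25633969.000 + 14025025.000) = 6297.539 m.
5999 ≤ 6297.539 < 6381 → Violet.

Violet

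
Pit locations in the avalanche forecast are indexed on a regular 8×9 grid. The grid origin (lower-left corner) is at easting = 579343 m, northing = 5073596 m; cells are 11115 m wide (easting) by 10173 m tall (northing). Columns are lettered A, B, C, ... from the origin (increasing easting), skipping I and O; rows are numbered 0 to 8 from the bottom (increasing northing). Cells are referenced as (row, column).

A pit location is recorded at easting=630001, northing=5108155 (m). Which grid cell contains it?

Column index: ⌊(630001 − 579343) / 11115⌋ = ⌊4.558⌋ = 4 → column E
Row offset from origin: ⌊(5108155 − 5073596) / 10173⌋ = ⌊3.397⌋ = 3 → row 3

(3, E)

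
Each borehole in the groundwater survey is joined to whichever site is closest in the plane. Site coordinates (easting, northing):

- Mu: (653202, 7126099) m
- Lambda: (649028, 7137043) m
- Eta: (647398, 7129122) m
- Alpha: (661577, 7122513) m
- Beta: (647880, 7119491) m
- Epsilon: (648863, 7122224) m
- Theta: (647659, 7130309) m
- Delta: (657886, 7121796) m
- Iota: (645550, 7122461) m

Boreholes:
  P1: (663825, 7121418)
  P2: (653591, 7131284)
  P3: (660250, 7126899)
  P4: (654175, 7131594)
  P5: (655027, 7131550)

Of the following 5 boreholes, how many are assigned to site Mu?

P1 → Alpha
P2 → Mu
P3 → Alpha
P4 → Mu
P5 → Mu
3 of the 5 go to Mu.

3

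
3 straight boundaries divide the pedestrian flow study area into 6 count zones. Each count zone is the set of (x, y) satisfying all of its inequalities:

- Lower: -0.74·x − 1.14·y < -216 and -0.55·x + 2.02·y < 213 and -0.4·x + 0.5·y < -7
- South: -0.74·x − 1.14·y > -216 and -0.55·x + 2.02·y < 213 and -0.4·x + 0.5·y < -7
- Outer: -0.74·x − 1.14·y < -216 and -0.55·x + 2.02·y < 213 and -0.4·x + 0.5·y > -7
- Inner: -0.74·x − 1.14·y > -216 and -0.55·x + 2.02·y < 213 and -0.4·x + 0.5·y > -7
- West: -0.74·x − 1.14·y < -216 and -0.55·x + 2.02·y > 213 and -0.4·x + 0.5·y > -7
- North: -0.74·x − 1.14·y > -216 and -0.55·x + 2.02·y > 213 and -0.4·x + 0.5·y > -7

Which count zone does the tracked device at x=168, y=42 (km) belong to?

-0.74·168 − 1.14·42 = -172.200, which is > -216
-0.55·168 + 2.02·42 = -7.560, which is < 213
-0.4·168 + 0.5·42 = -46.200, which is < -7
This sign pattern matches South.

South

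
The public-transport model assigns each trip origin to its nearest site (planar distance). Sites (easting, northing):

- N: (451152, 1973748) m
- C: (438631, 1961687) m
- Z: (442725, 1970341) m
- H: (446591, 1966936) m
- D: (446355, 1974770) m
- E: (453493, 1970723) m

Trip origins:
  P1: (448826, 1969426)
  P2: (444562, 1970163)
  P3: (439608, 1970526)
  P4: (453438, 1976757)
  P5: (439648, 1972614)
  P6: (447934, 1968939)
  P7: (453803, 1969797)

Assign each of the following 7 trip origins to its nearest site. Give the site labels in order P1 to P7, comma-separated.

H, Z, Z, N, Z, H, E

P1 → H (d²=11195325.00)
P2 → Z (d²=3406253.00)
P3 → Z (d²=9749914.00)
P4 → N (d²=14279877.00)
P5 → Z (d²=14634458.00)
P6 → H (d²=5815658.00)
P7 → E (d²=953576.00)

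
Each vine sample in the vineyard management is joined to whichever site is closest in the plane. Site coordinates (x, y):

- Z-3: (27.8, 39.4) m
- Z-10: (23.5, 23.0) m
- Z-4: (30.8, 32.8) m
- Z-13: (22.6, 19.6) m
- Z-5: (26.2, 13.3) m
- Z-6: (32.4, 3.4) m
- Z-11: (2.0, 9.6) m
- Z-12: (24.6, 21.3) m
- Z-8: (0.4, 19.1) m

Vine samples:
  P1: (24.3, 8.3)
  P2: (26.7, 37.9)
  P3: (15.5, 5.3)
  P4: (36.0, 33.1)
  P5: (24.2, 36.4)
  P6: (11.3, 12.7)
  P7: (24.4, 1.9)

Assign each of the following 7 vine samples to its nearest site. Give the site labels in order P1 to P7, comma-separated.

Z-5, Z-3, Z-5, Z-4, Z-3, Z-11, Z-6

P1 → Z-5 (d²=28.61)
P2 → Z-3 (d²=3.46)
P3 → Z-5 (d²=178.49)
P4 → Z-4 (d²=27.13)
P5 → Z-3 (d²=21.96)
P6 → Z-11 (d²=96.10)
P7 → Z-6 (d²=66.25)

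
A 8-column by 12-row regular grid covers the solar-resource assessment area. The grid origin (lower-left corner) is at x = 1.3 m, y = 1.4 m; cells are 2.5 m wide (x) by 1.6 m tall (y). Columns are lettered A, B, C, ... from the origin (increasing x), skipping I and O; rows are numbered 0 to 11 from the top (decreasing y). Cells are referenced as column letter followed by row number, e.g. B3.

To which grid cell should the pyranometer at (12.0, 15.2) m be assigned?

Column index: ⌊(12.0 − 1.3) / 2.5⌋ = ⌊4.280⌋ = 4 → column E
Row offset from origin: ⌊(15.2 − 1.4) / 1.6⌋ = ⌊8.625⌋ = 8 → row 3 (counted from top)

E3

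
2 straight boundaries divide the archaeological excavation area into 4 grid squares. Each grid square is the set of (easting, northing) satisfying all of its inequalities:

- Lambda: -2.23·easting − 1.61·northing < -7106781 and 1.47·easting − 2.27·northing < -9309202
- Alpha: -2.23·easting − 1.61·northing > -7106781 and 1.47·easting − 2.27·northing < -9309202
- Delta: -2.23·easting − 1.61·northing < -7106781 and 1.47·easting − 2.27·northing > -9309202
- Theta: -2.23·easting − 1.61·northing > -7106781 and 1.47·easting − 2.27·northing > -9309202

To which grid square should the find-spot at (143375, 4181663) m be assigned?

-2.23·143375 − 1.61·4181663 = -7052203.680, which is > -7106781
1.47·143375 − 2.27·4181663 = -9281613.760, which is > -9309202
This sign pattern matches Theta.

Theta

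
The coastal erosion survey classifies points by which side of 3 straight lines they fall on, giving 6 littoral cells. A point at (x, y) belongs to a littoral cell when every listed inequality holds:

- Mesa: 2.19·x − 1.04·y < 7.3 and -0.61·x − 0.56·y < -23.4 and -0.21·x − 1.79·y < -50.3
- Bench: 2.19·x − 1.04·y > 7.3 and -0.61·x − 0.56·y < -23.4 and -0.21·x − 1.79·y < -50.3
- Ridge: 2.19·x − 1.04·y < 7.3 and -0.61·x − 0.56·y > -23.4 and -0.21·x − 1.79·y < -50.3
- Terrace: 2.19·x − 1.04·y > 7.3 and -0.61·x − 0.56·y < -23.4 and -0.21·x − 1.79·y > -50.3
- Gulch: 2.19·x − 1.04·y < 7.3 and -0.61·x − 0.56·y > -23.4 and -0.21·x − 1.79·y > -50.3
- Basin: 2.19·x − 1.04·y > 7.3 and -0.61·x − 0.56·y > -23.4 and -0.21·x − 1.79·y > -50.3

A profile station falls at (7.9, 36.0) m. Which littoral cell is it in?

2.19·7.9 − 1.04·36.0 = -20.139, which is < 7.3
-0.61·7.9 − 0.56·36.0 = -24.979, which is < -23.4
-0.21·7.9 − 1.79·36.0 = -66.099, which is < -50.3
This sign pattern matches Mesa.

Mesa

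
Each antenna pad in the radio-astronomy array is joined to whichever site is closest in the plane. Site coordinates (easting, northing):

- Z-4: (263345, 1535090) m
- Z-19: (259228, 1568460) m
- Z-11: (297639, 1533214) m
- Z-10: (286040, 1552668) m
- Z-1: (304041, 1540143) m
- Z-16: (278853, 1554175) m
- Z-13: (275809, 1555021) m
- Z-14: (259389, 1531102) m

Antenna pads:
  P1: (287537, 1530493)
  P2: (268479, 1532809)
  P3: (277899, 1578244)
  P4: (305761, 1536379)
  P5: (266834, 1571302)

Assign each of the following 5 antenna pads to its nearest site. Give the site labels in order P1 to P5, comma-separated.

P1 → Z-11 (d²=109454245.00)
P2 → Z-4 (d²=31560917.00)
P3 → Z-19 (d²=444332897.00)
P4 → Z-1 (d²=17126096.00)
P5 → Z-19 (d²=65928200.00)

Z-11, Z-4, Z-19, Z-1, Z-19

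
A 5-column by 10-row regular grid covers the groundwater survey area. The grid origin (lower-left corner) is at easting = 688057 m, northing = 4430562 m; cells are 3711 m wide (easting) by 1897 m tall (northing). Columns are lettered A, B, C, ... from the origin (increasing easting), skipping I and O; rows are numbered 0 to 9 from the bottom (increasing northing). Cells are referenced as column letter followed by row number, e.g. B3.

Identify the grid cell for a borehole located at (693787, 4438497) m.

B4

Column index: ⌊(693787 − 688057) / 3711⌋ = ⌊1.544⌋ = 1 → column B
Row offset from origin: ⌊(4438497 − 4430562) / 1897⌋ = ⌊4.183⌋ = 4 → row 4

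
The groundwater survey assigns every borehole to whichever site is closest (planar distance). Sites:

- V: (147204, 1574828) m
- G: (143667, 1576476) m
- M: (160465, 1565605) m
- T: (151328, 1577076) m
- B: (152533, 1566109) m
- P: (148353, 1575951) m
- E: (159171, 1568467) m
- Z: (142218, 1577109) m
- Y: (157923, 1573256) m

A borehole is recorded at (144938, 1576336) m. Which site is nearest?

G

Squared distances to each site:
V: 7408820.000; G: 1635041.000; M: 356242090.000; T: 41379700.000; B: 162275554.000; P: 11810450.000; E: 264499450.000; Z: 7995929.000; Y: 178096625.000.
Minimum at G.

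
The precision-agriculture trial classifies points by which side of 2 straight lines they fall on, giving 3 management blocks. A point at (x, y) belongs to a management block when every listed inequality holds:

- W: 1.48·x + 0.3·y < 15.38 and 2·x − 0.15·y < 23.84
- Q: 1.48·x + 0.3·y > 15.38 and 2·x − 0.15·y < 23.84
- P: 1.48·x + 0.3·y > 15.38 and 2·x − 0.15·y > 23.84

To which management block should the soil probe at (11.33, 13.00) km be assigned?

Q

1.48·11.33 + 0.3·13.00 = 20.668, which is > 15.38
2·11.33 − 0.15·13.00 = 20.710, which is < 23.84
This sign pattern matches Q.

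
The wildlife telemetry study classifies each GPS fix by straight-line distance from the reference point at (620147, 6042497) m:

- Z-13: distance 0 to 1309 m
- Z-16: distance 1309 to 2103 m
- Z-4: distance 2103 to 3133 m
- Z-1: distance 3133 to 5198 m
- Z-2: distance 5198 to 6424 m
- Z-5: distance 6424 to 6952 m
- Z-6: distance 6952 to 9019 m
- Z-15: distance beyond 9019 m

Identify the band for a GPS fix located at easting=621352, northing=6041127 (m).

Z-16

Distance = √((621352−620147)² + (6041127−6042497)²) = √(1452025.000 + 1876900.000) = 1824.534 m.
1309 ≤ 1824.534 < 2103 → Z-16.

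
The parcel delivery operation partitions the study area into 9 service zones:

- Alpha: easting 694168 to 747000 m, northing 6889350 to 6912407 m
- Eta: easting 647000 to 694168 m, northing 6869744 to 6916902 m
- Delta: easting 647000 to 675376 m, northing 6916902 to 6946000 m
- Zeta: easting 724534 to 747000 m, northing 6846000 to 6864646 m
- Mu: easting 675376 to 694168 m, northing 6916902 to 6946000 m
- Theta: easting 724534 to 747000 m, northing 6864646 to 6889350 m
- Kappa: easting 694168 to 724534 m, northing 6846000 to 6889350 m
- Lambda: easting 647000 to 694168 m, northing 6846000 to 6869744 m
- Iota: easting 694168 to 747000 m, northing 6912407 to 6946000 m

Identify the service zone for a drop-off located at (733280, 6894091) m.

The point has easting = 733280 and northing = 6894091.
Only Alpha satisfies 694168 ≤ easting ≤ 747000 and 6889350 ≤ northing ≤ 6912407.

Alpha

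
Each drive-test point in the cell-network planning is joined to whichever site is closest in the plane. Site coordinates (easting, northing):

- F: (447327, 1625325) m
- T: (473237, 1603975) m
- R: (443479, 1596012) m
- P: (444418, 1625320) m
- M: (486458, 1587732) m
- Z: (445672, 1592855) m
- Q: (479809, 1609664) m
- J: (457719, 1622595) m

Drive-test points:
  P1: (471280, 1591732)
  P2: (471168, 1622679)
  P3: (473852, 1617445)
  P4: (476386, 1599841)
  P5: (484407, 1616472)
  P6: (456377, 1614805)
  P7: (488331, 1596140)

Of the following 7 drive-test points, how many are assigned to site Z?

P1 → T
P2 → J
P3 → Q
P4 → T
P5 → Q
P6 → J
P7 → M
0 of the 7 go to Z.

0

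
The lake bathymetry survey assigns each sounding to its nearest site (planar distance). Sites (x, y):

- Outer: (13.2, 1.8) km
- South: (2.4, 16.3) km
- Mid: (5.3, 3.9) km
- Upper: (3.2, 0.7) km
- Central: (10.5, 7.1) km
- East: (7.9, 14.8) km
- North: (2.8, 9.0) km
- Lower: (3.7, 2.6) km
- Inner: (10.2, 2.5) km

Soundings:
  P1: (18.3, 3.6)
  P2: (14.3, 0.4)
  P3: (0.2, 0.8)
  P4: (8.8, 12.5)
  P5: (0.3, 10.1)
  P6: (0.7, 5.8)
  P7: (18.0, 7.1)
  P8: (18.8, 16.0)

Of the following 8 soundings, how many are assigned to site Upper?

1

P1 → Outer
P2 → Outer
P3 → Upper
P4 → East
P5 → North
P6 → North
P7 → Outer
P8 → East
1 of the 8 goes to Upper.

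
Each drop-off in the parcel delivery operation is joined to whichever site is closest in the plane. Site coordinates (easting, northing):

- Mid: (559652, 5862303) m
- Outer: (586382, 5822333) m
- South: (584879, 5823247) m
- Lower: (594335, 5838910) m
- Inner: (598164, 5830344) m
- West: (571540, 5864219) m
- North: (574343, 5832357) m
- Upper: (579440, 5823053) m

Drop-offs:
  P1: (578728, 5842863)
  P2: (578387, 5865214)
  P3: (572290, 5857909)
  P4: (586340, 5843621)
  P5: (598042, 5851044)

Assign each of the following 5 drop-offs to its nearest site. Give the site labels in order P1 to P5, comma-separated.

North, West, West, Lower, Lower

P1 → North (d²=129604261.00)
P2 → West (d²=47871434.00)
P3 → West (d²=40378600.00)
P4 → Lower (d²=86113546.00)
P5 → Lower (d²=160975805.00)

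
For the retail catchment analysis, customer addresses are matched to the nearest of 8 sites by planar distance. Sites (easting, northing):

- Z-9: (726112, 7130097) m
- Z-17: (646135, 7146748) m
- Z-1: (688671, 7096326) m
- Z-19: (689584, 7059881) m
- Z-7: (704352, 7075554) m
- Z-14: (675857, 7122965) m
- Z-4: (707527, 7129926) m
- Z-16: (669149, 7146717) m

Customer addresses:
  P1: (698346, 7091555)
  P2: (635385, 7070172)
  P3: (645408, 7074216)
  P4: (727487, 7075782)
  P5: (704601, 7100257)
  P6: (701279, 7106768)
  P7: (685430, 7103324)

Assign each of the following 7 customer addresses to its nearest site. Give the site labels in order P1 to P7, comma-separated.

Z-1, Z-19, Z-19, Z-7, Z-1, Z-1, Z-1

P1 → Z-1 (d²=116368066.00)
P2 → Z-19 (d²=3043436282.00)
P3 → Z-19 (d²=2157011201.00)
P4 → Z-7 (d²=535280209.00)
P5 → Z-1 (d²=269217661.00)
P6 → Z-1 (d²=267997028.00)
P7 → Z-1 (d²=59476085.00)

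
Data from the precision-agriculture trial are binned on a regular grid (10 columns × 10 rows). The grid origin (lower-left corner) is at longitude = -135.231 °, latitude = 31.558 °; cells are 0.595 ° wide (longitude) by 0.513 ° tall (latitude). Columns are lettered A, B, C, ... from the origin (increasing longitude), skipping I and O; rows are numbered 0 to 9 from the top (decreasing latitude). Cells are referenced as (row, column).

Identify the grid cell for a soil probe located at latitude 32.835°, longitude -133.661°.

Column index: ⌊(-133.661 − -135.231) / 0.595⌋ = ⌊2.639⌋ = 2 → column C
Row offset from origin: ⌊(32.835 − 31.558) / 0.513⌋ = ⌊2.489⌋ = 2 → row 7 (counted from top)

(7, C)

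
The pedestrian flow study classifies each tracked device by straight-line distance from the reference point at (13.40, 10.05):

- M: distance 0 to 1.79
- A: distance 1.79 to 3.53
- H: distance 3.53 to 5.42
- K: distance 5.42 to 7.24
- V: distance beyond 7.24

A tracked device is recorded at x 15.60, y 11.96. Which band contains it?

Distance = √((15.60−13.40)² + (11.96−10.05)²) = √(4.840 + 3.648) = 2.913.
1.79 ≤ 2.913 < 3.53 → A.

A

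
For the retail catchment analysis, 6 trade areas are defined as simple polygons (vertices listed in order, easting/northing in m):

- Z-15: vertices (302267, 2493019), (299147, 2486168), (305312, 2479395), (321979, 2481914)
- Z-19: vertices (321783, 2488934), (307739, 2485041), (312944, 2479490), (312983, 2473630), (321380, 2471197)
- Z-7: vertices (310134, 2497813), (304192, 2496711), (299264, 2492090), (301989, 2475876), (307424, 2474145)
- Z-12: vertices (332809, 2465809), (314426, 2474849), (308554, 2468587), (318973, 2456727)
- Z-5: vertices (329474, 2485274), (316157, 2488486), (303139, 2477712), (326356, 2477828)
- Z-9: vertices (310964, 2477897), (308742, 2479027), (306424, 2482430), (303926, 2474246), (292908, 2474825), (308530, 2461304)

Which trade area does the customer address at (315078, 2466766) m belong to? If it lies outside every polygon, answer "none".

Z-12

Cast a ray rightward from (315078, 2466766). For each polygon, the edges (by vertex number in listed order) whose endpoints lie on opposite sides of northing = 2466766, where each meets that height, and whether that is right or left of the point:
Z-15: no edge straddles that height → 0 crossings.
Z-19: no edge straddles that height → 0 crossings.
Z-7: no edge straddles that height → 0 crossings.
Z-12: 1–2 at easting≈330862.9 (right), 3–4 at easting≈310153.7 (left) → 1 crossing.
Z-5: no edge straddles that height → 0 crossings.
Z-9: 5–6 at easting≈302219.3 (left), 6–1 at easting≈309331.2 (left) → 0 crossings.
Only Z-12 has an odd count, so the point is inside Z-12.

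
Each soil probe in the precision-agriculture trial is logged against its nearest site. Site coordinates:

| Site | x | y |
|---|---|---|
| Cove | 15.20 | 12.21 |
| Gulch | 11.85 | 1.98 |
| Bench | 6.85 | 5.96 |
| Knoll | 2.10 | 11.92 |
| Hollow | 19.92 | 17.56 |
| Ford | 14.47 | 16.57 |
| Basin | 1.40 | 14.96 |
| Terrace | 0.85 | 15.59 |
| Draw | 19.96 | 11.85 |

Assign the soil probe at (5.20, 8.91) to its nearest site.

Bench

Squared distances to each site:
Cove: 110.890; Gulch: 92.247; Bench: 11.425; Knoll: 18.670; Hollow: 291.501; Ford: 144.608; Basin: 51.043; Terrace: 63.545; Draw: 226.501.
Minimum at Bench.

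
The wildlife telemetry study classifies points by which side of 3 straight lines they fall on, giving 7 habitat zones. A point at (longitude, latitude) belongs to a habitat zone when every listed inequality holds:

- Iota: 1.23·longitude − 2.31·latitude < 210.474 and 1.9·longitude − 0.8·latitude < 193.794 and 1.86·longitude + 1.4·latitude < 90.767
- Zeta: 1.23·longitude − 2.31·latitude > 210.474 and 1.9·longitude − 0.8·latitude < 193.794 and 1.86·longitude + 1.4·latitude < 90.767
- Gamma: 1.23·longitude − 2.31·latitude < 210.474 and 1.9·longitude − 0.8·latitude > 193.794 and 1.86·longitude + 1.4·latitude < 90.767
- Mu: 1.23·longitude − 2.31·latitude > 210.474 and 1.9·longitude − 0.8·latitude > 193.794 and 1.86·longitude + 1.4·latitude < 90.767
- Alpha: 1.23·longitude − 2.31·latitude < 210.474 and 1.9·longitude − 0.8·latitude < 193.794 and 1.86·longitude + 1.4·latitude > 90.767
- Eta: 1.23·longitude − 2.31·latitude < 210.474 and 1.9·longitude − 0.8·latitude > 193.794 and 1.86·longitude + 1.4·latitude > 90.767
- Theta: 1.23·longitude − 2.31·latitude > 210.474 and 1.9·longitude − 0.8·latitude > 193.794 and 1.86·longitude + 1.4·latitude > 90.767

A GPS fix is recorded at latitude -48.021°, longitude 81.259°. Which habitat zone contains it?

1.23·81.259 − 2.31·-48.021 = 210.877, which is > 210.474
1.9·81.259 − 0.8·-48.021 = 192.809, which is < 193.794
1.86·81.259 + 1.4·-48.021 = 83.912, which is < 90.767
This sign pattern matches Zeta.

Zeta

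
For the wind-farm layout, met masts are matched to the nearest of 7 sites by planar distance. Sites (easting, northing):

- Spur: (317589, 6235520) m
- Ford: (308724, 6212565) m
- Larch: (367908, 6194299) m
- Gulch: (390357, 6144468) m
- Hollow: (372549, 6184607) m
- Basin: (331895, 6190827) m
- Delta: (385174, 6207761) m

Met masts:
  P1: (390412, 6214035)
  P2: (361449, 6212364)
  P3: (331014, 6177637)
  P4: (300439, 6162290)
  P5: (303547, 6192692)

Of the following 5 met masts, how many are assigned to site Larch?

1

P1 → Delta
P2 → Larch
P3 → Basin
P4 → Basin
P5 → Ford
1 of the 5 goes to Larch.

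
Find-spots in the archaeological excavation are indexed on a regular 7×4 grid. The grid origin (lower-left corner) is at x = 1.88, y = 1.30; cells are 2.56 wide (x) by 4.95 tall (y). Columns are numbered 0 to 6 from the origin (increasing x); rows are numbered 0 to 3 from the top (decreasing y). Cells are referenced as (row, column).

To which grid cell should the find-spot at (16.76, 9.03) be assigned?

Column index: ⌊(16.76 − 1.88) / 2.56⌋ = ⌊5.813⌋ = 5
Row offset from origin: ⌊(9.03 − 1.30) / 4.95⌋ = ⌊1.562⌋ = 1 → row 2 (counted from top)

(2, 5)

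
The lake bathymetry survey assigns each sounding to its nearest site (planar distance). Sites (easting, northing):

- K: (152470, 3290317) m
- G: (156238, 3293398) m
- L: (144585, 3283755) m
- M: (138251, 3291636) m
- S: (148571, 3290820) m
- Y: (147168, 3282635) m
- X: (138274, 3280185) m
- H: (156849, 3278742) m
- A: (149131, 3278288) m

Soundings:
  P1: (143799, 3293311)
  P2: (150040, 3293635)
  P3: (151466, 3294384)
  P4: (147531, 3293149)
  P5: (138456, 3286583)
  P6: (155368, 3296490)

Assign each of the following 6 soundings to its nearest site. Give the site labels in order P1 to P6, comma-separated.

S, S, K, S, M, G

P1 → S (d²=28977065.00)
P2 → S (d²=10082186.00)
P3 → K (d²=17548505.00)
P4 → S (d²=6505841.00)
P5 → M (d²=25574834.00)
P6 → G (d²=10317364.00)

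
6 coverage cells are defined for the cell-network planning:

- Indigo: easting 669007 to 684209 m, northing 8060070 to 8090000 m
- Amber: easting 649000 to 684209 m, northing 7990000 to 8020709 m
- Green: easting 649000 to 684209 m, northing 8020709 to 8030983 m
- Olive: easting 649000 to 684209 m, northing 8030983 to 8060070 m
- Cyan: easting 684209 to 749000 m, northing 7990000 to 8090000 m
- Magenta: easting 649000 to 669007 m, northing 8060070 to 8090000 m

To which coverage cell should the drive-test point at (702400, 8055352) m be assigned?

Cyan

The point has easting = 702400 and northing = 8055352.
Only Cyan satisfies 684209 ≤ easting ≤ 749000 and 7990000 ≤ northing ≤ 8090000.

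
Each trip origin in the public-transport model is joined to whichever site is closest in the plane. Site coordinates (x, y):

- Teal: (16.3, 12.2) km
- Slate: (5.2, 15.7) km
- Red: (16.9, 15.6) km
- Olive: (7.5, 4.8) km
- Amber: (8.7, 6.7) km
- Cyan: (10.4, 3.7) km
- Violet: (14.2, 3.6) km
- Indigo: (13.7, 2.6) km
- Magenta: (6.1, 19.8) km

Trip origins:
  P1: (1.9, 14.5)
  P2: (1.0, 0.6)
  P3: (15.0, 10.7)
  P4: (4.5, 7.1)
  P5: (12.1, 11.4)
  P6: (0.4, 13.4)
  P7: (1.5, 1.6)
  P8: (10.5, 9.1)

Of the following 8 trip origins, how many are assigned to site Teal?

2

P1 → Slate
P2 → Olive
P3 → Teal
P4 → Olive
P5 → Teal
P6 → Slate
P7 → Olive
P8 → Amber
2 of the 8 go to Teal.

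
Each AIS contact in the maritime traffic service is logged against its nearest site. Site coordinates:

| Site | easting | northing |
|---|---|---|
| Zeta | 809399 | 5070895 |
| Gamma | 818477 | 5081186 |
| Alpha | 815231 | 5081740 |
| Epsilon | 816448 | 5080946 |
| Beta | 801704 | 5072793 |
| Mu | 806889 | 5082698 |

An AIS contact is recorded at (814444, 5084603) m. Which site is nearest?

Alpha

Squared distances to each site:
Zeta: 213361289.000; Gamma: 27940978.000; Alpha: 8816138.000; Epsilon: 17389665.000; Beta: 301783700.000; Mu: 60707050.000.
Minimum at Alpha.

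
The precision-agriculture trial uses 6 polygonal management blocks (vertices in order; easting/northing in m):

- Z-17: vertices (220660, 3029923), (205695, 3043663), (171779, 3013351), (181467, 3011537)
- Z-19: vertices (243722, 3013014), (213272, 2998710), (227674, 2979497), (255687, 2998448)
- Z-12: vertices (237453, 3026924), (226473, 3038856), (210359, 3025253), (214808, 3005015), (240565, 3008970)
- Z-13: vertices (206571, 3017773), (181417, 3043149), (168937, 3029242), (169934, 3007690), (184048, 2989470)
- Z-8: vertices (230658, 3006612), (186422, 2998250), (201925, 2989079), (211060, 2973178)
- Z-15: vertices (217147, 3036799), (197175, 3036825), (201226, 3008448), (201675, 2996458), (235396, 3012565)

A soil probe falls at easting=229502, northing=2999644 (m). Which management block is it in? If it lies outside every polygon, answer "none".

Cast a ray rightward from (229502, 2999644). For each polygon, the edges (by vertex number in listed order) whose endpoints lie on opposite sides of northing = 2999644, where each meets that height, and whether that is right or left of the point:
Z-17: no edge straddles that height → 0 crossings.
Z-19: 1–2 at easting≈215260.3 (left), 4–1 at easting≈254704.6 (right) → 1 crossing.
Z-12: no edge straddles that height → 0 crossings.
Z-13: 4–5 at easting≈176166.8 (left), 5–1 at easting≈192144.3 (left) → 0 crossings.
Z-8: 1–2 at easting≈193796.4 (left), 4–1 at easting≈226573.6 (left) → 0 crossings.
Z-15: 3–4 at easting≈201555.7 (left), 4–5 at easting≈208345.1 (left) → 0 crossings.
Only Z-19 has an odd count, so the point is inside Z-19.

Z-19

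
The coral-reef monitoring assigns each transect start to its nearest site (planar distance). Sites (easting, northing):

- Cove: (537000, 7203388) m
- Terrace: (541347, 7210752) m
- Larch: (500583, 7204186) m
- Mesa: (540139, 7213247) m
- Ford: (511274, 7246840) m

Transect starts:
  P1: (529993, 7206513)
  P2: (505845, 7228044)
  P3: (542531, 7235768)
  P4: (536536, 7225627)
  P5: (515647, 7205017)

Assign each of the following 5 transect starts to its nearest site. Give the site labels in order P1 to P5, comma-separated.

P1 → Cove (d²=58863674.00)
P2 → Ford (d²=382763657.00)
P3 → Mesa (d²=512917105.00)
P4 → Mesa (d²=166246009.00)
P5 → Larch (d²=227614657.00)

Cove, Ford, Mesa, Mesa, Larch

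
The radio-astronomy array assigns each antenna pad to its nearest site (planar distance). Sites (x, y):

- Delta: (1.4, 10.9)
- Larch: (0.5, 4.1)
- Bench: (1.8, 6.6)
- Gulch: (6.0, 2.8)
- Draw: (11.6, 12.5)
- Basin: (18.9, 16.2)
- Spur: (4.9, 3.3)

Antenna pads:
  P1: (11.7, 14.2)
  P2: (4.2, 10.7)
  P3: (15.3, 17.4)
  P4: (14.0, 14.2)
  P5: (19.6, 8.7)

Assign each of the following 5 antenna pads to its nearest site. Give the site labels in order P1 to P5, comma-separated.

P1 → Draw (d²=2.90)
P2 → Delta (d²=7.88)
P3 → Basin (d²=14.40)
P4 → Draw (d²=8.65)
P5 → Basin (d²=56.74)

Draw, Delta, Basin, Draw, Basin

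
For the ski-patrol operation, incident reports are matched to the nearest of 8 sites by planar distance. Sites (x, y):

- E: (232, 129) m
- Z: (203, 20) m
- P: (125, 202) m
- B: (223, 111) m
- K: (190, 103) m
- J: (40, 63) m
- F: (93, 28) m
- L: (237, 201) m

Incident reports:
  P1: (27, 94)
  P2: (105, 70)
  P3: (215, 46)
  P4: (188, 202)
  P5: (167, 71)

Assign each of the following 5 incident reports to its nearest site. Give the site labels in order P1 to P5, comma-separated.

J, F, Z, L, K

P1 → J (d²=1130.00)
P2 → F (d²=1908.00)
P3 → Z (d²=820.00)
P4 → L (d²=2402.00)
P5 → K (d²=1553.00)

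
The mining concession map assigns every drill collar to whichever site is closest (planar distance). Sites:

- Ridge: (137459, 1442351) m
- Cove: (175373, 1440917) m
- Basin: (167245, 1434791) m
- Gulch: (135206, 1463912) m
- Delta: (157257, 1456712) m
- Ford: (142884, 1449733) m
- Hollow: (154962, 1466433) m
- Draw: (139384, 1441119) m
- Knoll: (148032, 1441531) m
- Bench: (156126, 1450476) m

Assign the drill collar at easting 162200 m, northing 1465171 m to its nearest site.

Squared distances to each site:
Ridge: 1132869481.000; Cove: 761784445.000; Basin: 948396425.000; Gulch: 730261117.000; Delta: 95987930.000; Ford: 611439700.000; Hollow: 53981288.000; Draw: 1099068560.000; Knoll: 759581824.000; Bench: 252836501.000.
Minimum at Hollow.

Hollow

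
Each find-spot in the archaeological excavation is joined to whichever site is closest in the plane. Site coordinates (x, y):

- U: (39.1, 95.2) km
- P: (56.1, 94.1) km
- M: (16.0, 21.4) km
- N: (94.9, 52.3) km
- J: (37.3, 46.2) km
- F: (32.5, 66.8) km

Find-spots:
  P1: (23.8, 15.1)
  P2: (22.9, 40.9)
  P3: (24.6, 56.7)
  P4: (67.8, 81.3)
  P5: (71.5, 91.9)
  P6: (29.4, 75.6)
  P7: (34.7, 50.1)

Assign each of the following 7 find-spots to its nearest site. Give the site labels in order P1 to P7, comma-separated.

M, J, F, P, P, F, J

P1 → M (d²=100.53)
P2 → J (d²=235.45)
P3 → F (d²=164.42)
P4 → P (d²=300.73)
P5 → P (d²=242.00)
P6 → F (d²=87.05)
P7 → J (d²=21.97)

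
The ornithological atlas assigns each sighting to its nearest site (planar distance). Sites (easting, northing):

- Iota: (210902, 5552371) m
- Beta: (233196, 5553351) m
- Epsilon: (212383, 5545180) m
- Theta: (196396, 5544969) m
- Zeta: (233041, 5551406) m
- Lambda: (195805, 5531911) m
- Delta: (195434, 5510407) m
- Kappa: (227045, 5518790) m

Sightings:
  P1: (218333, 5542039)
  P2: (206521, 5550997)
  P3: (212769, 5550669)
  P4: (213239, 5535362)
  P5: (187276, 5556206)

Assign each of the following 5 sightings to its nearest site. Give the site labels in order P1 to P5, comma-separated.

P1 → Epsilon (d²=45268381.00)
P2 → Iota (d²=21081037.00)
P3 → Iota (d²=6382493.00)
P4 → Epsilon (d²=97125860.00)
P5 → Theta (d²=209444569.00)

Epsilon, Iota, Iota, Epsilon, Theta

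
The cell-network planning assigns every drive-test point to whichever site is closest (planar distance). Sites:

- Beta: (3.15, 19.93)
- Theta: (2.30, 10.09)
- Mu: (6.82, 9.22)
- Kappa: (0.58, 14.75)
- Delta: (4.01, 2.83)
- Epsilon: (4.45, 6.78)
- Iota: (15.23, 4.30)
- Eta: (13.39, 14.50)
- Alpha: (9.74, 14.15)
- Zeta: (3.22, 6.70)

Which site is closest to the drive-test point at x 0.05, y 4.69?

Squared distances to each site:
Beta: 241.868; Theta: 34.222; Mu: 66.354; Kappa: 101.484; Delta: 19.141; Epsilon: 23.728; Iota: 230.584; Eta: 274.192; Alpha: 183.388; Zeta: 14.089.
Minimum at Zeta.

Zeta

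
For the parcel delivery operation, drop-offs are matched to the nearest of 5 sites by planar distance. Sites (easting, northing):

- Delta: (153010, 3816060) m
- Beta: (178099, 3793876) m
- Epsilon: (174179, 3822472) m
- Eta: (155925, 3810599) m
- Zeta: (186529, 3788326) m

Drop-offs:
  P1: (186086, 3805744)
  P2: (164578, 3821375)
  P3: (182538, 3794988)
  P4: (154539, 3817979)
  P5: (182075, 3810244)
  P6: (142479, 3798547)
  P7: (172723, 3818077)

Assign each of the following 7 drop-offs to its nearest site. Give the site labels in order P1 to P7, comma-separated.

Beta, Epsilon, Beta, Delta, Epsilon, Eta, Epsilon

P1 → Beta (d²=204641593.00)
P2 → Epsilon (d²=93382610.00)
P3 → Beta (d²=20941265.00)
P4 → Delta (d²=6020402.00)
P5 → Epsilon (d²=211870800.00)
P6 → Eta (d²=326045620.00)
P7 → Epsilon (d²=21435961.00)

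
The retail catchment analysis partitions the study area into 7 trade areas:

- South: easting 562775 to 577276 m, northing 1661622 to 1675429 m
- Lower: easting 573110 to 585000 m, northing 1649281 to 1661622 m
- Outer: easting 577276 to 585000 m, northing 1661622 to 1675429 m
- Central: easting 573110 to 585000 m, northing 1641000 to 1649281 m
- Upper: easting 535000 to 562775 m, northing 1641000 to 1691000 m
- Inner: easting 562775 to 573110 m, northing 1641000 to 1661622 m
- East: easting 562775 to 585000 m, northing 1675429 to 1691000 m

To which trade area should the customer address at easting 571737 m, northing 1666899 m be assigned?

The point has easting = 571737 and northing = 1666899.
Only South satisfies 562775 ≤ easting ≤ 577276 and 1661622 ≤ northing ≤ 1675429.

South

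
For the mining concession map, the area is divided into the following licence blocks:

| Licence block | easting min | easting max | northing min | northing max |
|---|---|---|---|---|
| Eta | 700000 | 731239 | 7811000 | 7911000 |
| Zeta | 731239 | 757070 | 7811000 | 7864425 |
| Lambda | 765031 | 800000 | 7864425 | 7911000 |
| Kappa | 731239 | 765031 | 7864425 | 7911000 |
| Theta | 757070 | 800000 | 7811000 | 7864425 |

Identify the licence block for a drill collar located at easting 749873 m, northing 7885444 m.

Kappa

The point has easting = 749873 and northing = 7885444.
Only Kappa satisfies 731239 ≤ easting ≤ 765031 and 7864425 ≤ northing ≤ 7911000.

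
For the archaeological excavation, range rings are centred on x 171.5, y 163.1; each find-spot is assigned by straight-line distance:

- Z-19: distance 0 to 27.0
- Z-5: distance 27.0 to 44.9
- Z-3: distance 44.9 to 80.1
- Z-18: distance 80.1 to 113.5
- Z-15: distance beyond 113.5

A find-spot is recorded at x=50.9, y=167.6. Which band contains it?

Distance = √((50.9−171.5)² + (167.6−163.1)²) = √(14544.360 + 20.250) = 120.684.
113.5 ≤ 120.684 < ∞ → Z-15.

Z-15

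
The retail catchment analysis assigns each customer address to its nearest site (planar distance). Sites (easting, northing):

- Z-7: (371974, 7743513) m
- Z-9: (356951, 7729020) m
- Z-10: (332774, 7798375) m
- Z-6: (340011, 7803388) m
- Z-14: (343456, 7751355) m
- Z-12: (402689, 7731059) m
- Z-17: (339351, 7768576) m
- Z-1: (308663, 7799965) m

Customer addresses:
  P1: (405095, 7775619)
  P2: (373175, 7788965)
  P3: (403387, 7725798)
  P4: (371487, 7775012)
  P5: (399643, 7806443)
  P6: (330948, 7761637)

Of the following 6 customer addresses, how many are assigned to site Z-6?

2

P1 → Z-12
P2 → Z-6
P3 → Z-12
P4 → Z-7
P5 → Z-6
P6 → Z-17
2 of the 6 go to Z-6.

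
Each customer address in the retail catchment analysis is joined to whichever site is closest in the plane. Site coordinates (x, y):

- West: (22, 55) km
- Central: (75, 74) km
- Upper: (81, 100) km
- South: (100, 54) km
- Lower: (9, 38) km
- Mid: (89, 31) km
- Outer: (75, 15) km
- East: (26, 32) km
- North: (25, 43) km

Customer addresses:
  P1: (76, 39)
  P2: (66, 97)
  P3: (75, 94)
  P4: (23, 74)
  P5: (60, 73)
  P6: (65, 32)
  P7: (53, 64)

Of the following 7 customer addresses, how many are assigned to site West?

P1 → Mid
P2 → Upper
P3 → Upper
P4 → West
P5 → Central
P6 → Outer
P7 → Central
1 of the 7 goes to West.

1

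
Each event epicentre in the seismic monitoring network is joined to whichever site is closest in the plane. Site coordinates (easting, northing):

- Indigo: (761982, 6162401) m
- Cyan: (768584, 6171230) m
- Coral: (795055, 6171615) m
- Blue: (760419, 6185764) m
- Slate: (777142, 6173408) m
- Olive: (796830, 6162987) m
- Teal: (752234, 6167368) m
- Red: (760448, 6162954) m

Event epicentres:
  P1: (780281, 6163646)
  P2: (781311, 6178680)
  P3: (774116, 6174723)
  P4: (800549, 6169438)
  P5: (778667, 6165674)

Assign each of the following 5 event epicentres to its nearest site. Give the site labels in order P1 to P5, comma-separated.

P1 → Slate (d²=105149965.00)
P2 → Slate (d²=45174545.00)
P3 → Slate (d²=10885901.00)
P4 → Coral (d²=34923365.00)
P5 → Slate (d²=62140381.00)

Slate, Slate, Slate, Coral, Slate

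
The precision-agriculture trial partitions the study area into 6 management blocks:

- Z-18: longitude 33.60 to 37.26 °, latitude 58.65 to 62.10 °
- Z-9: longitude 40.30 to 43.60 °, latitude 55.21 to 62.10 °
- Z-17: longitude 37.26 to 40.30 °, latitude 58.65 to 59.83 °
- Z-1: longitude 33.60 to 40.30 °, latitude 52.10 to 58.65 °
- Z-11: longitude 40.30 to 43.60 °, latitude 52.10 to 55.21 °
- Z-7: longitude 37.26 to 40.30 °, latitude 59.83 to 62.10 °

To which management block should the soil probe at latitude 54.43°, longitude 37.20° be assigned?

Z-1

The point has longitude = 37.20 and latitude = 54.43.
Only Z-1 satisfies 33.60 ≤ longitude ≤ 40.30 and 52.10 ≤ latitude ≤ 58.65.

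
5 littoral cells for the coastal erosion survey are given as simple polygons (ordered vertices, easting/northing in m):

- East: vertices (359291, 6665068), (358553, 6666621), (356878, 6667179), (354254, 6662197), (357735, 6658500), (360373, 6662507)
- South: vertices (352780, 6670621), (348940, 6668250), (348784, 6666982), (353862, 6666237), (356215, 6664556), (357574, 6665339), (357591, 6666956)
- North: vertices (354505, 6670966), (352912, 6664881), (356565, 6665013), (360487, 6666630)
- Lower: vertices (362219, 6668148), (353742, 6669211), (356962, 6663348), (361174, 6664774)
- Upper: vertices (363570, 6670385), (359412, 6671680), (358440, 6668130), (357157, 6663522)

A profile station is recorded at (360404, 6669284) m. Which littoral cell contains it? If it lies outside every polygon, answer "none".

Cast a ray rightward from (360404, 6669284). For each polygon, the edges (by vertex number in listed order) whose endpoints lie on opposite sides of northing = 6669284, where each meets that height, and whether that is right or left of the point:
East: no edge straddles that height → 0 crossings.
South: 1–2 at easting≈350614.6 (left), 7–1 at easting≈354535.1 (left) → 0 crossings.
North: 1–2 at easting≈354064.7 (left), 4–1 at easting≈356825.5 (left) → 0 crossings.
Lower: no edge straddles that height → 0 crossings.
Upper: 2–3 at easting≈358756.0 (left), 4–1 at easting≈362541.2 (right) → 1 crossing.
Only Upper has an odd count, so the point is inside Upper.

Upper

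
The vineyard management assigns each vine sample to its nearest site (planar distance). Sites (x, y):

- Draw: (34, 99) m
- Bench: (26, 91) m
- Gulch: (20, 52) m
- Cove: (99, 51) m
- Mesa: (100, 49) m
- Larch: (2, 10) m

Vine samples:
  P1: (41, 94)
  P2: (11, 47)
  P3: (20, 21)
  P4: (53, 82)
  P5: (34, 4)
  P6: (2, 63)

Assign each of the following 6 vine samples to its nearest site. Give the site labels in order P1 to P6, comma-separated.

P1 → Draw (d²=74.00)
P2 → Gulch (d²=106.00)
P3 → Larch (d²=445.00)
P4 → Draw (d²=650.00)
P5 → Larch (d²=1060.00)
P6 → Gulch (d²=445.00)

Draw, Gulch, Larch, Draw, Larch, Gulch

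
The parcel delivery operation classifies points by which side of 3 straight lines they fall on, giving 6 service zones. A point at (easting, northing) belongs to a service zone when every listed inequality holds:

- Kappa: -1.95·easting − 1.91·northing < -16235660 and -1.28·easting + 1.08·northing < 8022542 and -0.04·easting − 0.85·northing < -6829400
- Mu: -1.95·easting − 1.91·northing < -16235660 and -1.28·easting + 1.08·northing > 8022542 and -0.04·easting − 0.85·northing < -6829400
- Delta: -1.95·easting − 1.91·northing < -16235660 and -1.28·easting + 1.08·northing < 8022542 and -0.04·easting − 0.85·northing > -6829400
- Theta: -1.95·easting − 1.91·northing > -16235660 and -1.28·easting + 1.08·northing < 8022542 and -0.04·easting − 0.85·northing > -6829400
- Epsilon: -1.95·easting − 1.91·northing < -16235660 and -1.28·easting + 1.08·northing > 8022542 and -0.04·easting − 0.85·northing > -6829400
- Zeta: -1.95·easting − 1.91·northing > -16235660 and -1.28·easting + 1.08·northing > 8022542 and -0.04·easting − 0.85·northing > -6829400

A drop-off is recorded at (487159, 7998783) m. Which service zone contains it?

Theta

-1.95·487159 − 1.91·7998783 = -16227635.580, which is > -16235660
-1.28·487159 + 1.08·7998783 = 8015122.120, which is < 8022542
-0.04·487159 − 0.85·7998783 = -6818451.910, which is > -6829400
This sign pattern matches Theta.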